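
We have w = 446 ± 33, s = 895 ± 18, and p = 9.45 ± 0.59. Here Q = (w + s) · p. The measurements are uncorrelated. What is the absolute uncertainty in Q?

Let u = w + s = 1340. δu = √(δw² + δs²) = √(1090 + 324) = 37.6, so δu/u = 0.0280.
Q is then a monomial in u, p:
δQ/Q = √((δu/u)² + (1·δp/p)²) = √(0.000786 + 0.00390) = 0.0684
Q = 12700, so δQ = 0.0684 × 12700 = 867.

867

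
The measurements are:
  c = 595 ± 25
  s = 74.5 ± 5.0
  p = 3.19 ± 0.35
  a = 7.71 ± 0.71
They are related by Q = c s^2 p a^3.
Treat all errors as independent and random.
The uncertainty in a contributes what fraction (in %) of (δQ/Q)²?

70.6%

(δQ/Q)² = (1·δc/c)² + (2·δs/s)² + (1·δp/p)² + (3·δa/a)²
  c term: (1×0.0420)² = 0.00177
  s term: (2×0.0671)² = 0.0180
  p term: (1×0.110)² = 0.0120
  a term: (3×0.0921)² = 0.0763
Total = 0.108. Share from a = 0.0763/0.108 = 0.706.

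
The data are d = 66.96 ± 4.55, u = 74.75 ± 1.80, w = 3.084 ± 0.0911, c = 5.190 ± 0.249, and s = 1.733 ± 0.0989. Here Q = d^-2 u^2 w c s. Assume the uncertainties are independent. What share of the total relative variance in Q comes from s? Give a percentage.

12.0%

(δQ/Q)² = (-2·δd/d)² + (2·δu/u)² + (1·δw/w)² + (1·δc/c)² + (1·δs/s)²
  d term: (-2×0.0680)² = 0.0185
  u term: (2×0.0241)² = 0.00232
  w term: (1×0.0295)² = 0.000873
  c term: (1×0.0480)² = 0.00230
  s term: (1×0.0571)² = 0.00326
Total = 0.0272. Share from s = 0.00326/0.0272 = 0.120.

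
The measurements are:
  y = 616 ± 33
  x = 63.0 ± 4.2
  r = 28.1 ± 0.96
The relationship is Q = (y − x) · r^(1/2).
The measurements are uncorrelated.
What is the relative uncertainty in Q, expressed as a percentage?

6.25%

Let u = y − x = 553. δu = √(δy² + δx²) = √(1090 + 17.6) = 33.3, so δu/u = 0.0602.
Q is then a monomial in u, r:
δQ/Q = √((δu/u)² + (½·δr/r)²) = √(0.00362 + 0.000292) = 0.0625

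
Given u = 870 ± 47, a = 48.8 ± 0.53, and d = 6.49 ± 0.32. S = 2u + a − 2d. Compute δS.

Each term contributes (cᵢ δxᵢ)² to (δS)²:
  (2·δu)² = 8840;  (δa)² = 0.281;  (2·δd)² = 0.410
δS = √(8840) = 94.0

94.0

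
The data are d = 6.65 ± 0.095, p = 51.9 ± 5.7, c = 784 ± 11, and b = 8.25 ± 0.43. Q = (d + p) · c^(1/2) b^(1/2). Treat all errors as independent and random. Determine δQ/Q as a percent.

Let u = d + p = 58.5. δu = √(δd² + δp²) = √(0.00903 + 32.5) = 5.70, so δu/u = 0.0974.
Q is then a monomial in u, c, b:
δQ/Q = √((δu/u)² + (½·δc/c)² + (½·δb/b)²) = √(0.00948 + 4.92e-05 + 0.000679) = 0.101

10.1%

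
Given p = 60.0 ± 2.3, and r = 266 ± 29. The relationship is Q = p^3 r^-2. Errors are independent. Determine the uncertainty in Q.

0.753

Each factor contributes (exponent × relative error)² to (δQ/Q)²:
  (3·δp/p)² = (3×0.0383)² = 0.0132;  (-2·δr/r)² = (-2×0.109)² = 0.0475
δQ/Q = √(0.0608) = 0.247
Q = 3.05, so δQ = 0.247 × 3.05 = 0.753.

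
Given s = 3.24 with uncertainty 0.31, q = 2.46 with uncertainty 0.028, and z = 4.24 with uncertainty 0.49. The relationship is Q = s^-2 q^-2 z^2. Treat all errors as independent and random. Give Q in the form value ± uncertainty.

Since Q is a product/quotient, work with relative uncertainties:
  (-2·δs/s)² = (-2×0.0957)² = 0.0366;  (-2·δq/q)² = (-2×0.0114)² = 0.000518;  (2·δz/z)² = (2×0.116)² = 0.0534
δQ/Q = √(0.0906) = 0.301
Q = 0.283, so δQ = 0.301 × 0.283 = 0.0852.

0.283 ± 0.0852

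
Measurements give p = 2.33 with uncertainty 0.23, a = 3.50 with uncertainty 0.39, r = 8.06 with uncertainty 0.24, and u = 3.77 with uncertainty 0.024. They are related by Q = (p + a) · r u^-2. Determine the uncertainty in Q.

0.278

Let w = p + a = 5.83. δw = √(δp² + δa²) = √(0.0529 + 0.152) = 0.453, so δw/w = 0.0777.
Q is then a monomial in w, r, u:
δQ/Q = √((δw/w)² + (1·δr/r)² + (-2·δu/u)²) = √(0.00603 + 0.000887 + 0.000162) = 0.0841
Q = 3.31, so δQ = 0.0841 × 3.31 = 0.278.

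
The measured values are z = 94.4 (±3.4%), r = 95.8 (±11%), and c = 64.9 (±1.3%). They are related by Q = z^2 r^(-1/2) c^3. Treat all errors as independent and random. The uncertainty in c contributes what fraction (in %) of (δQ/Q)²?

(δQ/Q)² = (2·δz/z)² + (−½·δr/r)² + (3·δc/c)²
  z term: (2×0.0340)² = 0.00462
  r term: (-0.5×0.110)² = 0.00302
  c term: (3×0.0130)² = 0.00152
Total = 0.00917. Share from c = 0.00152/0.00917 = 0.166.

16.6%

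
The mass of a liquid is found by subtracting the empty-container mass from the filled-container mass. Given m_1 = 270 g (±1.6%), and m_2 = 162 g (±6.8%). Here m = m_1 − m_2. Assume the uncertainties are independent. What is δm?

11.8 g

Each term contributes (cᵢ δxᵢ)² to (δm)²:
  (δm_1)² = 18.7;  (δm_2)² = 121
δm = √(140) = 11.8 g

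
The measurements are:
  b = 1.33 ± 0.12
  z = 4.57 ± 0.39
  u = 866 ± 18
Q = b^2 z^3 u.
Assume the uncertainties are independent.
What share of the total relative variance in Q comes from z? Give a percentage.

(δQ/Q)² = (2·δb/b)² + (3·δz/z)² + (1·δu/u)²
  b term: (2×0.0902)² = 0.0326
  z term: (3×0.0853)² = 0.0655
  u term: (1×0.0208)² = 0.000432
Total = 0.0985. Share from z = 0.0655/0.0985 = 0.665.

66.5%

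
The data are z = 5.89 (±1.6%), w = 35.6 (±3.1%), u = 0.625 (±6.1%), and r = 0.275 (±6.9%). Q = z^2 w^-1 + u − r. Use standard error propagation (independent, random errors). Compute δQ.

Let p = z^2·w^-1 = 0.974. δp/p = √((2·δz/z)² + (-1·δw/w)²) = √(0.00102 + 0.000961) = 0.0446, so δp = 0.0434.
Q = p + u − r: δQ = √(δp² + δu² + δr²) = √(0.00189 + 0.00145 + 0.000360) = 0.0608

0.0608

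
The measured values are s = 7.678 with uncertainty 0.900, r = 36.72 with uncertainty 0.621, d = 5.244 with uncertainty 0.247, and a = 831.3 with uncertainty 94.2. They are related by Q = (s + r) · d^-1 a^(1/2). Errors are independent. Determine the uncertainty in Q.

19.0

Let u = s + r = 44.40. δu = √(δs² + δr²) = √(0.810 + 0.386) = 1.09, so δu/u = 0.0246.
Q is then a monomial in u, d, a:
δQ/Q = √((δu/u)² + (-1·δd/d)² + (½·δa/a)²) = √(0.000607 + 0.00222 + 0.00321) = 0.0777
Q = 244.1, so δQ = 0.0777 × 244.1 = 19.0.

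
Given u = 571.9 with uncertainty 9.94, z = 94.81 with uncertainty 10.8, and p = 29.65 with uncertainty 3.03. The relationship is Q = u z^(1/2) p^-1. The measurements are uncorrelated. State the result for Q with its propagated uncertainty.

For a monomial Q ∝ u, z^(1/2), p^-1, fractional errors add in quadrature:
  (1·δu/u)² = (1×0.0174)² = 0.000302;  (½·δz/z)² = (0.5×0.114)² = 0.00324;  (-1·δp/p)² = (-1×0.102)² = 0.0104
δQ/Q = √(0.0140) = 0.118
Q = 187.8, so δQ = 0.118 × 187.8 = 22.2.

187.8 ± 22.2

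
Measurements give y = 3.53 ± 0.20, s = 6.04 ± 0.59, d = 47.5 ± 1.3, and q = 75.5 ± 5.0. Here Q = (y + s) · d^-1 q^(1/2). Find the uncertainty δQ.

0.137

Let u = y + s = 9.57. δu = √(δy² + δs²) = √(0.0400 + 0.348) = 0.623, so δu/u = 0.0651.
Q is then a monomial in u, d, q:
δQ/Q = √((δu/u)² + (-1·δd/d)² + (½·δq/q)²) = √(0.00424 + 0.000749 + 0.00110) = 0.0780
Q = 1.75, so δQ = 0.0780 × 1.75 = 0.137.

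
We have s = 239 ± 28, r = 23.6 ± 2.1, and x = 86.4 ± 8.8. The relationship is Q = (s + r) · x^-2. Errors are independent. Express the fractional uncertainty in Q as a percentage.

Let u = s + r = 263. δu = √(δs² + δr²) = √(784 + 4.41) = 28.1, so δu/u = 0.107.
Q is then a monomial in u, x:
δQ/Q = √((δu/u)² + (-2·δx/x)²) = √(0.0114 + 0.0415) = 0.230

23.0%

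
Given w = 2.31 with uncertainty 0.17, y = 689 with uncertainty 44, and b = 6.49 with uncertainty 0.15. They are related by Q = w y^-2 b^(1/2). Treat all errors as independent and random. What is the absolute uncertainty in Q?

For a monomial Q ∝ w, y^-2, b^(1/2), fractional errors add in quadrature:
  (1·δw/w)² = (1×0.0736)² = 0.00542;  (-2·δy/y)² = (-2×0.0639)² = 0.0163;  (½·δb/b)² = (0.5×0.0231)² = 0.000134
δQ/Q = √(0.0219) = 0.148
Q = 1.24e-05, so δQ = 0.148 × 1.24e-05 = 1.83e-06.

1.83e-06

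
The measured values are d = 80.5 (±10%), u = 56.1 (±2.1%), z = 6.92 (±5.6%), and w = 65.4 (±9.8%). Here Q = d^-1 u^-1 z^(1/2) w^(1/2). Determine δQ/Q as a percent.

Products/powers → add relative errors in quadrature, weighted by exponent:
  (-1·δd/d)² = (-1×0.100)² = 0.0100;  (-1·δu/u)² = (-1×0.0210)² = 0.000441;  (½·δz/z)² = (0.5×0.0560)² = 0.000784;  (½·δw/w)² = (0.5×0.0980)² = 0.00240
δQ/Q = √(0.0136) = 0.117

11.7%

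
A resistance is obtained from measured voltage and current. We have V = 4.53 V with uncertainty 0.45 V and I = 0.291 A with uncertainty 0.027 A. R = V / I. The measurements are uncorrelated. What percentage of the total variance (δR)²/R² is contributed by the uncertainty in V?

(δR/R)² = (1·δV/V)² + (-1·δI/I)²
  V term: (1×0.0993)² = 0.00987
  I term: (-1×0.0928)² = 0.00861
Total = 0.0185. Share from V = 0.00987/0.0185 = 0.534.

53.4%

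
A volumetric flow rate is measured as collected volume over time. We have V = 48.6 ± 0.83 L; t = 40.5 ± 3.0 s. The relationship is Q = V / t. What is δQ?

Products/powers → add relative errors in quadrature, weighted by exponent:
  (1·δV/V)² = (1×0.0171)² = 0.000292;  (-1·δt/t)² = (-1×0.0741)² = 0.00549
δQ/Q = √(0.00578) = 0.0760
Q = 1.20 L/s, so δQ = 0.0760 × 1.20 = 0.0912 L/s.

0.0912 L/s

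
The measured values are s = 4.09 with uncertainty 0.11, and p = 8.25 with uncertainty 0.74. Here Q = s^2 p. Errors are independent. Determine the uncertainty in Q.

Products/powers → add relative errors in quadrature, weighted by exponent:
  (2·δs/s)² = (2×0.0269)² = 0.00289;  (1·δp/p)² = (1×0.0897)² = 0.00805
δQ/Q = √(0.0109) = 0.105
Q = 138, so δQ = 0.105 × 138 = 14.4.

14.4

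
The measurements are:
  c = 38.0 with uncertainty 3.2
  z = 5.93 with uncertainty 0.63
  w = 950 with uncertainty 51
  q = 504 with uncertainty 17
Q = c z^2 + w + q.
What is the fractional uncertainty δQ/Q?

Let p = c·z^2 = 1340. δp/p = √((1·δc/c)² + (2·δz/z)²) = √(0.00709 + 0.0451) = 0.229, so δp = 305.
Q = p + w + q: δQ = √(δp² + δw² + δq²) = √(93300 + 2600 + 289) = 310
Q = 2790, so δQ/Q = 310/2790 = 0.111.

0.111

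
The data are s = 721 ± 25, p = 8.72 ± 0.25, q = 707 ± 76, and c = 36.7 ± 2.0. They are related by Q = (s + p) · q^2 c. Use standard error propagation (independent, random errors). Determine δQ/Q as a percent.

22.4%

Let u = s + p = 730. δu = √(δs² + δp²) = √(625 + 0.0625) = 25.0, so δu/u = 0.0343.
Q is then a monomial in u, q, c:
δQ/Q = √((δu/u)² + (2·δq/q)² + (1·δc/c)²) = √(0.00117 + 0.0462 + 0.00297) = 0.224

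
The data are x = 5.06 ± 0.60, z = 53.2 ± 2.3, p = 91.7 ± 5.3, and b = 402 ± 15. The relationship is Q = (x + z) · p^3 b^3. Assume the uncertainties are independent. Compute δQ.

Let u = x + z = 58.3. δu = √(δx² + δz²) = √(0.360 + 5.29) = 2.38, so δu/u = 0.0408.
Q is then a monomial in u, p, b:
δQ/Q = √((δu/u)² + (3·δp/p)² + (3·δb/b)²) = √(0.00166 + 0.0301 + 0.0125) = 0.210
Q = 2.92e+15, so δQ = 0.210 × 2.92e+15 = 6.14e+14.

6.14e+14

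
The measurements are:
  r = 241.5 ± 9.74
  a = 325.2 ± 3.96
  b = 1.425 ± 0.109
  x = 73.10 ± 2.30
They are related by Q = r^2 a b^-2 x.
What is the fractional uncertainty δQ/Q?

Since Q is a product/quotient, work with relative uncertainties:
  (2·δr/r)² = (2×0.0403)² = 0.00651;  (1·δa/a)² = (1×0.0122)² = 0.000148;  (-2·δb/b)² = (-2×0.0765)² = 0.0234;  (1·δx/x)² = (1×0.0315)² = 0.000990
δQ/Q = √(0.0310) = 0.176

0.176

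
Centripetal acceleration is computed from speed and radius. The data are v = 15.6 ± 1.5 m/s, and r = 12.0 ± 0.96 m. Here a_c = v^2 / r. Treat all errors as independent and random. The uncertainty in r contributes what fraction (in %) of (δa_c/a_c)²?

(δa_c/a_c)² = (2·δv/v)² + (-1·δr/r)²
  v term: (2×0.0962)² = 0.0370
  r term: (-1×0.0800)² = 0.00640
Total = 0.0434. Share from r = 0.00640/0.0434 = 0.148.

14.8%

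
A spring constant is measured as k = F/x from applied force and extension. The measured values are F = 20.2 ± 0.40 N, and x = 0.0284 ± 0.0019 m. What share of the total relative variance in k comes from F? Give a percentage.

8.06%

(δk/k)² = (1·δF/F)² + (-1·δx/x)²
  F term: (1×0.0198)² = 0.000392
  x term: (-1×0.0669)² = 0.00448
Total = 0.00487. Share from F = 0.000392/0.00487 = 0.0806.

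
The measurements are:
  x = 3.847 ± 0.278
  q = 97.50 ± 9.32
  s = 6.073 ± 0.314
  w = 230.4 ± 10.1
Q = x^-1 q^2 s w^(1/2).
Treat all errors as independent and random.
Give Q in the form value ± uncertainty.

Products/powers → add relative errors in quadrature, weighted by exponent:
  (-1·δx/x)² = (-1×0.0723)² = 0.00522;  (2·δq/q)² = (2×0.0956)² = 0.0365;  (1·δs/s)² = (1×0.0517)² = 0.00267;  (½·δw/w)² = (0.5×0.0438)² = 0.000480
δQ/Q = √(0.0449) = 0.212
Q = 227800, so δQ = 0.212 × 227800 = 48300.

227800 ± 48300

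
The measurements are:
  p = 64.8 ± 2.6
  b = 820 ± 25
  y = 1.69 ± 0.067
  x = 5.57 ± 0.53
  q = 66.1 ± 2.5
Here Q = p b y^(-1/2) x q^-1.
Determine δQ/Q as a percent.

11.6%

Q is a product of powers, so relative uncertainties combine in quadrature:
  (1·δp/p)² = (1×0.0401)² = 0.00161;  (1·δb/b)² = (1×0.0305)² = 0.000930;  (−½·δy/y)² = (-0.5×0.0396)² = 0.000393;  (1·δx/x)² = (1×0.0952)² = 0.00905;  (-1·δq/q)² = (-1×0.0378)² = 0.00143
δQ/Q = √(0.0134) = 0.116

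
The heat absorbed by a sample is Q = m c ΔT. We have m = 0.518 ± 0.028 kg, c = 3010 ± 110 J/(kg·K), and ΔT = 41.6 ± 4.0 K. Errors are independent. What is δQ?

7540 J

Q is a product of powers, so relative uncertainties combine in quadrature:
  (1·δm/m)² = (1×0.0541)² = 0.00292;  (1·δc/c)² = (1×0.0365)² = 0.00134;  (1·δΔT/ΔT)² = (1×0.0962)² = 0.00925
δQ/Q = √(0.0135) = 0.116
Q = 64900 J, so δQ = 0.116 × 64900 = 7540 J.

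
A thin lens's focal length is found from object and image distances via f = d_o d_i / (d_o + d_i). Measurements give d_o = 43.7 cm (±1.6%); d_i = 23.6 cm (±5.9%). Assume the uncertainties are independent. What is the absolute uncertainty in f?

∂f/∂d_o = (d_i/(d_o+d_i))² = 0.123;  ∂f/∂d_i = (d_o/(d_o+d_i))² = 0.422
δf = √((∂f/∂d_o · δd_o)² + (∂f/∂d_i · δd_i)²) = √(0.00739 + 0.345) = 0.593 cm

0.593 cm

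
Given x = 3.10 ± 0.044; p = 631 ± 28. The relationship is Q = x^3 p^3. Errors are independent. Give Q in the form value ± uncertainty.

(7.48 ± 1.05) × 10^9

For a monomial Q ∝ x^3, p^3, fractional errors add in quadrature:
  (3·δx/x)² = (3×0.0142)² = 0.00181;  (3·δp/p)² = (3×0.0444)² = 0.0177
δQ/Q = √(0.0195) = 0.140
Q = 7.48e+09, so δQ = 0.140 × 7.48e+09 = 1.05e+09.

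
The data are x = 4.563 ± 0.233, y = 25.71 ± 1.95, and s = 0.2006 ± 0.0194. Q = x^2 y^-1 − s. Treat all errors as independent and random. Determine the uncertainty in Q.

0.105

Let p = x^2·y^-1 = 0.8098. δp/p = √((2·δx/x)² + (-1·δy/y)²) = √(0.0104 + 0.00575) = 0.127, so δp = 0.103.
Q = p − s: δQ = √(δp² + δs²) = √(0.0106 + 0.000376) = 0.105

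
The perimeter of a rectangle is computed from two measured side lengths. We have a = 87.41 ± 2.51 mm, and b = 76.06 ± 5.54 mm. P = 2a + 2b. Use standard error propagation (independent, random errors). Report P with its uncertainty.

326.9 ± 12.2 mm

Sums and differences: (δP)² = Σ (cᵢ δxᵢ)².
  (2·δa)² = 25.2;  (2·δb)² = 123
δP = √(148) = 12.2 mm
P = 326.9 mm.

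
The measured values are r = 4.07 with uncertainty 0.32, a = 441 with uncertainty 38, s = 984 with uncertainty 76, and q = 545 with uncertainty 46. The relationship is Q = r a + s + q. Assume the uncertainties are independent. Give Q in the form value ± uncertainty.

Let p = r·a = 1790. δp/p = √((1·δr/r)² + (1·δa/a)²) = √(0.00618 + 0.00742) = 0.117, so δp = 209.
Q = p + s + q: δQ = √(δp² + δs² + δq²) = √(43800 + 5780 + 2120) = 227
Q = 3320.

3320 ± 227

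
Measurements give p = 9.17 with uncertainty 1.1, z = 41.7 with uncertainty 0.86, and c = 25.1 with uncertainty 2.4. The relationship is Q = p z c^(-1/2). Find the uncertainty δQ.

9.98

Q is a product of powers, so relative uncertainties combine in quadrature:
  (1·δp/p)² = (1×0.120)² = 0.0144;  (1·δz/z)² = (1×0.0206)² = 0.000425;  (−½·δc/c)² = (-0.5×0.0956)² = 0.00229
δQ/Q = √(0.0171) = 0.131
Q = 76.3, so δQ = 0.131 × 76.3 = 9.98.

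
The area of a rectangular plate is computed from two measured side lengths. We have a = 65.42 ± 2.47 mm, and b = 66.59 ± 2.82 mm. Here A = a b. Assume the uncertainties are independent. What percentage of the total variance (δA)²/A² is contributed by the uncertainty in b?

(δA/A)² = (1·δa/a)² + (1·δb/b)²
  a term: (1×0.0378)² = 0.00143
  b term: (1×0.0423)² = 0.00179
Total = 0.00322. Share from b = 0.00179/0.00322 = 0.557.

55.7%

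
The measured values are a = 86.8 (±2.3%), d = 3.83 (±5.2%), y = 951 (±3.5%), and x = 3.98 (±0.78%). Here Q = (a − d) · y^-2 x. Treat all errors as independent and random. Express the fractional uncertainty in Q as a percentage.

Let u = a − d = 83.0. δu = √(δa² + δd²) = √(3.99 + 0.0397) = 2.01, so δu/u = 0.0242.
Q is then a monomial in u, y, x:
δQ/Q = √((δu/u)² + (-2·δy/y)² + (1·δx/x)²) = √(0.000585 + 0.00490 + 6.08e-05) = 0.0745

7.45%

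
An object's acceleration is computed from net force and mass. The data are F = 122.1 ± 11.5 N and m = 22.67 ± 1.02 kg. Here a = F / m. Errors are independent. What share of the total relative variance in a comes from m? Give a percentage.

(δa/a)² = (1·δF/F)² + (-1·δm/m)²
  F term: (1×0.0942)² = 0.00887
  m term: (-1×0.0450)² = 0.00202
Total = 0.0109. Share from m = 0.00202/0.0109 = 0.186.

18.6%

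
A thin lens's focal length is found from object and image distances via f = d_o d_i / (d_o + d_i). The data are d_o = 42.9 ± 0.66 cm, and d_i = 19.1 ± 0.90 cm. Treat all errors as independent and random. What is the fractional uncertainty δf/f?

∂f/∂d_o = (d_i/(d_o+d_i))² = 0.0949;  ∂f/∂d_i = (d_o/(d_o+d_i))² = 0.479
δf = √((∂f/∂d_o · δd_o)² + (∂f/∂d_i · δd_i)²) = √(0.00392 + 0.186) = 0.435 cm
f = 13.2 cm, so δf/f = 0.435/13.2 = 0.0329.

0.0329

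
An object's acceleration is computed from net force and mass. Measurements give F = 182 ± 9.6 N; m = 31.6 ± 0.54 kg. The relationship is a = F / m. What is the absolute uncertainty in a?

For a monomial a ∝ F, m^-1, fractional errors add in quadrature:
  (1·δF/F)² = (1×0.0527)² = 0.00278;  (-1·δm/m)² = (-1×0.0171)² = 0.000292
δa/a = √(0.00307) = 0.0554
a = 5.76 m/s^2, so δa = 0.0554 × 5.76 = 0.319 m/s^2.

0.319 m/s^2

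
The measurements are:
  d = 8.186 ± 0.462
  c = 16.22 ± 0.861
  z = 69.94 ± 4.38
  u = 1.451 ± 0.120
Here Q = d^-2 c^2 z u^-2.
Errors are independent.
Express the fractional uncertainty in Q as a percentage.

Relative error in a monomial: (δQ/Q)² = Σ (nᵢ · δxᵢ/xᵢ)².
  (-2·δd/d)² = (-2×0.0564)² = 0.0127;  (2·δc/c)² = (2×0.0531)² = 0.0113;  (1·δz/z)² = (1×0.0626)² = 0.00392;  (-2·δu/u)² = (-2×0.0827)² = 0.0274
δQ/Q = √(0.0553) = 0.235

23.5%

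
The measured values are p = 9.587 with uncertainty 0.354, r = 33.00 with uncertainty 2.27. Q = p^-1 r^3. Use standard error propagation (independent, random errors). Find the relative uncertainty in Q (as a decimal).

0.210

For a monomial Q ∝ p^-1, r^3, fractional errors add in quadrature:
  (-1·δp/p)² = (-1×0.0369)² = 0.00136;  (3·δr/r)² = (3×0.0688)² = 0.0426
δQ/Q = √(0.0439) = 0.210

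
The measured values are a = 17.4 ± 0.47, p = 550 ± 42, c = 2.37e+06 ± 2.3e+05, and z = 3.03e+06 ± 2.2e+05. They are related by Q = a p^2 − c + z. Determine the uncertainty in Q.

8.76e+05

Let w = a·p^2 = 5.26e+06. δw/w = √((1·δa/a)² + (2·δp/p)²) = √(0.000730 + 0.0233) = 0.155, so δw = 8.16e+05.
Q = w − c + z: δQ = √(δw² + δc² + δz²) = √(6.66e+11 + 5.29e+10 + 4.84e+10) = 8.76e+05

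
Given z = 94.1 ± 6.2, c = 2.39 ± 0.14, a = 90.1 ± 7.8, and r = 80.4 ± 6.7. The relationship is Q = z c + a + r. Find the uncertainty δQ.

Let p = z·c = 225. δp/p = √((1·δz/z)² + (1·δc/c)²) = √(0.00434 + 0.00343) = 0.0882, so δp = 19.8.
Q = p + a + r: δQ = √(δp² + δa² + δr²) = √(393 + 60.8 + 44.9) = 22.3

22.3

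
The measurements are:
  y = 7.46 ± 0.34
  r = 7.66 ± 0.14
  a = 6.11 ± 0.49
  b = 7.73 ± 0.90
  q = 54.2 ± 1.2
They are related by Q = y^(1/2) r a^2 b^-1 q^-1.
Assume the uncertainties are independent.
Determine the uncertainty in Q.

Each factor contributes (exponent × relative error)² to (δQ/Q)²:
  (½·δy/y)² = (0.5×0.0456)² = 0.000519;  (1·δr/r)² = (1×0.0183)² = 0.000334;  (2·δa/a)² = (2×0.0802)² = 0.0257;  (-1·δb/b)² = (-1×0.116)² = 0.0136;  (-1·δq/q)² = (-1×0.0221)² = 0.000490
δQ/Q = √(0.0406) = 0.202
Q = 1.86, so δQ = 0.202 × 1.86 = 0.376.

0.376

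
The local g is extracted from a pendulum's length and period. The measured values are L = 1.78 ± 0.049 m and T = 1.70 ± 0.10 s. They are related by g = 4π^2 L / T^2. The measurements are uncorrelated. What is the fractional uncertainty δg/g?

0.121

Since g is a product/quotient, work with relative uncertainties:
  (1·δL/L)² = (1×0.0275)² = 0.000758;  (-2·δT/T)² = (-2×0.0588)² = 0.0138
δg/g = √(0.0146) = 0.121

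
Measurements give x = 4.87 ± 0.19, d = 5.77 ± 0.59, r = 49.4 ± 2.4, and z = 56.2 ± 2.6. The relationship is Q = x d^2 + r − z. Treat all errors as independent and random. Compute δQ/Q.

Let p = x·d^2 = 162. δp/p = √((1·δx/x)² + (2·δd/d)²) = √(0.00152 + 0.0418) = 0.208, so δp = 33.8.
Q = p + r − z: δQ = √(δp² + δr² + δz²) = √(1140 + 5.76 + 6.76) = 33.9
Q = 155, so δQ/Q = 33.9/155 = 0.218.

0.218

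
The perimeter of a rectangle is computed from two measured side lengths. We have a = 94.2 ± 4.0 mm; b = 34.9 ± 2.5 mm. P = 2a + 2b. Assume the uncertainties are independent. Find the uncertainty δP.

P is a linear combination, so absolute uncertainties add in quadrature:
  (2·δa)² = 64.0;  (2·δb)² = 25.0
δP = √(89.0) = 9.43 mm

9.43 mm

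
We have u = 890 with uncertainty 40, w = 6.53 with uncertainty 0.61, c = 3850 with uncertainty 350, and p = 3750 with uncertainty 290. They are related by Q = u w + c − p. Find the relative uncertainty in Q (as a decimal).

0.128

Let h = u·w = 5810. δh/h = √((1·δu/u)² + (1·δw/w)²) = √(0.00202 + 0.00873) = 0.104, so δh = 602.
Q = h + c − p: δQ = √(δh² + δc² + δp²) = √(3.63e+05 + 1.22e+05 + 84100) = 755
Q = 5910, so δQ/Q = 755/5910 = 0.128.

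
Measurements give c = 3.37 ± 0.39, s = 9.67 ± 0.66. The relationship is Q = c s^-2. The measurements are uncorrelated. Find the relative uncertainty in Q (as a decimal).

0.179

For a monomial Q ∝ c, s^-2, fractional errors add in quadrature:
  (1·δc/c)² = (1×0.116)² = 0.0134;  (-2·δs/s)² = (-2×0.0683)² = 0.0186
δQ/Q = √(0.0320) = 0.179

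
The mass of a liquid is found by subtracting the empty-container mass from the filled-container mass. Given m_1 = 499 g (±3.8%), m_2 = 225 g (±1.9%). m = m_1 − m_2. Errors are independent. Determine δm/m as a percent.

7.09%

For a sum/difference, combine absolute errors in quadrature:
  (δm_1)² = 360;  (δm_2)² = 18.3
δm = √(378) = 19.4 g
m = 274 g, so δm/m = 19.4/274 = 0.0709.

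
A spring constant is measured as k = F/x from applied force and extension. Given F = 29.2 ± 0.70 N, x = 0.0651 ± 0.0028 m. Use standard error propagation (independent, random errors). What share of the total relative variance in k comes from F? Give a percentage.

(δk/k)² = (1·δF/F)² + (-1·δx/x)²
  F term: (1×0.0240)² = 0.000575
  x term: (-1×0.0430)² = 0.00185
Total = 0.00242. Share from F = 0.000575/0.00242 = 0.237.

23.7%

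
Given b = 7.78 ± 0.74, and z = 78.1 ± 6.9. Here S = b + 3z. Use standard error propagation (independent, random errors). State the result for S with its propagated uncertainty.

S is a linear combination, so absolute uncertainties add in quadrature:
  (δb)² = 0.548;  (3·δz)² = 428
δS = √(429) = 20.7
S = 242.

242 ± 20.7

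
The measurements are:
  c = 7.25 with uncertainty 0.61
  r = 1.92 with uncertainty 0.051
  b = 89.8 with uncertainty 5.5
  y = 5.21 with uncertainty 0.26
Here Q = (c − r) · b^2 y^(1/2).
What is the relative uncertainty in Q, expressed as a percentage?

17.0%

Let u = c − r = 5.33. δu = √(δc² + δr²) = √(0.372 + 0.00260) = 0.612, so δu/u = 0.115.
Q is then a monomial in u, b, y:
δQ/Q = √((δu/u)² + (2·δb/b)² + (½·δy/y)²) = √(0.0132 + 0.0150 + 0.000623) = 0.170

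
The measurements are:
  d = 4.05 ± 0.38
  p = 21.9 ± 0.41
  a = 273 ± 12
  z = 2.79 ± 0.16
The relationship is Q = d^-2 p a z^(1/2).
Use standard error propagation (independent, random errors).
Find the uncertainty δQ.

Products/powers → add relative errors in quadrature, weighted by exponent:
  (-2·δd/d)² = (-2×0.0938)² = 0.0352;  (1·δp/p)² = (1×0.0187)² = 0.000350;  (1·δa/a)² = (1×0.0440)² = 0.00193;  (½·δz/z)² = (0.5×0.0573)² = 0.000822
δQ/Q = √(0.0383) = 0.196
Q = 609, so δQ = 0.196 × 609 = 119.

119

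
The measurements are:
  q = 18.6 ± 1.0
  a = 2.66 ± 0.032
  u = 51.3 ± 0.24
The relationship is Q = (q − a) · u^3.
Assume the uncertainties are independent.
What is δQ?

Let w = q − a = 15.9. δw = √(δq² + δa²) = √(1.00 + 0.00102) = 1.00, so δw/w = 0.0628.
Q is then a monomial in w, u:
δQ/Q = √((δw/w)² + (3·δu/u)²) = √(0.00394 + 0.000197) = 0.0643
Q = 2.15e+06, so δQ = 0.0643 × 2.15e+06 = 1.38e+05.

1.38e+05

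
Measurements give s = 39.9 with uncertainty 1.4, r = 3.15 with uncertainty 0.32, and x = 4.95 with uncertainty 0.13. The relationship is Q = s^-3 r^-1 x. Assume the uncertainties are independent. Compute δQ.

3.68e-06

Each factor contributes (exponent × relative error)² to (δQ/Q)²:
  (-3·δs/s)² = (-3×0.0351)² = 0.0111;  (-1·δr/r)² = (-1×0.102)² = 0.0103;  (1·δx/x)² = (1×0.0263)² = 0.000690
δQ/Q = √(0.0221) = 0.149
Q = 2.47e-05, so δQ = 0.149 × 2.47e-05 = 3.68e-06.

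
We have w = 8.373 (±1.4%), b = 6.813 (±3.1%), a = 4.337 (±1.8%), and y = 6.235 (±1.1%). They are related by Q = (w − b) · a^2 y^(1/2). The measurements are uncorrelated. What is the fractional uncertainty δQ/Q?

0.159

Let u = w − b = 1.560. δu = √(δw² + δb²) = √(0.0137 + 0.0446) = 0.242, so δu/u = 0.155.
Q is then a monomial in u, a, y:
δQ/Q = √((δu/u)² + (2·δa/a)² + (½·δy/y)²) = √(0.0240 + 0.00130 + 3.03e-05) = 0.159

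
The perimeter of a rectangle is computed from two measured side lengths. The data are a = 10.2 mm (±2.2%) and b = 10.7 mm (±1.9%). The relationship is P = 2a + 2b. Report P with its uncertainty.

P is a linear combination, so absolute uncertainties add in quadrature:
  (2·δa)² = 0.201;  (2·δb)² = 0.165
δP = √(0.367) = 0.606 mm
P = 41.8 mm.

41.8 ± 0.606 mm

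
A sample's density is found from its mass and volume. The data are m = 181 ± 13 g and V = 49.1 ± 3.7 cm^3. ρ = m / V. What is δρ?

0.384 g/cm^3

Products/powers → add relative errors in quadrature, weighted by exponent:
  (1·δm/m)² = (1×0.0718)² = 0.00516;  (-1·δV/V)² = (-1×0.0754)² = 0.00568
δρ/ρ = √(0.0108) = 0.104
ρ = 3.69 g/cm^3, so δρ = 0.104 × 3.69 = 0.384 g/cm^3.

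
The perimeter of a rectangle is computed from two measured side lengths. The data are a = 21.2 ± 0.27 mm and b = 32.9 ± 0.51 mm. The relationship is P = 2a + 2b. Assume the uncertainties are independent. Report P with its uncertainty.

Sums and differences: (δP)² = Σ (cᵢ δxᵢ)².
  (2·δa)² = 0.292;  (2·δb)² = 1.04
δP = √(1.33) = 1.15 mm
P = 108 mm.

108 ± 1.15 mm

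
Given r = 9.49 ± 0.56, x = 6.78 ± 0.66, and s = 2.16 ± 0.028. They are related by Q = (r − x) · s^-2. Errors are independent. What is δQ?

0.186

Let u = r − x = 2.71. δu = √(δr² + δx²) = √(0.314 + 0.436) = 0.866, so δu/u = 0.319.
Q is then a monomial in u, s:
δQ/Q = √((δu/u)² + (-2·δs/s)²) = √(0.102 + 0.000672) = 0.320
Q = 0.581, so δQ = 0.320 × 0.581 = 0.186.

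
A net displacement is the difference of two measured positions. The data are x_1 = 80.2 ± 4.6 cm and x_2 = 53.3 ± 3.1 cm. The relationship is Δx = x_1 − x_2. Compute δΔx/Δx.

0.206

Each term contributes (cᵢ δxᵢ)² to (δΔx)²:
  (δx_1)² = 21.2;  (δx_2)² = 9.61
δΔx = √(30.8) = 5.55 cm
Δx = 26.9 cm, so δΔx/Δx = 5.55/26.9 = 0.206.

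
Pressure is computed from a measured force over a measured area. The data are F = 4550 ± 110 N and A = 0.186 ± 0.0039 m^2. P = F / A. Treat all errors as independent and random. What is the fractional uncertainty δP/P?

Each factor contributes (exponent × relative error)² to (δP/P)²:
  (1·δF/F)² = (1×0.0242)² = 0.000584;  (-1·δA/A)² = (-1×0.0210)² = 0.000440
δP/P = √(0.00102) = 0.0320

0.0320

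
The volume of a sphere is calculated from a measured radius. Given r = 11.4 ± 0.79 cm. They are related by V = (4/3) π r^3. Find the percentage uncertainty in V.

For a monomial V ∝ r^3, fractional errors add in quadrature:
  (3·δr/r)² = (3×0.0693)² = 0.0432
δV/V = √(0.0432) = 0.208

20.8%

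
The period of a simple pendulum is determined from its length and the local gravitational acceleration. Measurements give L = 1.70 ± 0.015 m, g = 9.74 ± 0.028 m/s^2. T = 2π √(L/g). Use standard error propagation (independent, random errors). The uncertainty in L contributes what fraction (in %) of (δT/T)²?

(δT/T)² = (½·δL/L)² + (−½·δg/g)²
  L term: (0.5×0.00882)² = 1.95e-05
  g term: (-0.5×0.00287)² = 2.07e-06
Total = 2.15e-05. Share from L = 1.95e-05/2.15e-05 = 0.904.

90.4%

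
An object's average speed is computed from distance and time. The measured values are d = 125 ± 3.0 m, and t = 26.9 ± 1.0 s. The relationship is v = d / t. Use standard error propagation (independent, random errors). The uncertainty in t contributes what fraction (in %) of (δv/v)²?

70.6%

(δv/v)² = (1·δd/d)² + (-1·δt/t)²
  d term: (1×0.0240)² = 0.000576
  t term: (-1×0.0372)² = 0.00138
Total = 0.00196. Share from t = 0.00138/0.00196 = 0.706.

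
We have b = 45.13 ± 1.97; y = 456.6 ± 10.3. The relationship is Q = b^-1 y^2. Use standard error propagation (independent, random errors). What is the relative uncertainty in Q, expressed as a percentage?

6.28%

Relative error in a monomial: (δQ/Q)² = Σ (nᵢ · δxᵢ/xᵢ)².
  (-1·δb/b)² = (-1×0.0437)² = 0.00191;  (2·δy/y)² = (2×0.0226)² = 0.00204
δQ/Q = √(0.00394) = 0.0628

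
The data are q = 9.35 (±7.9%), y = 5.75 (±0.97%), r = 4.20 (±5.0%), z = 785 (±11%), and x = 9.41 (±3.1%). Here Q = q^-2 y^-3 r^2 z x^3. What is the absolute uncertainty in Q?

Since Q is a product/quotient, work with relative uncertainties:
  (-2·δq/q)² = (-2×0.0790)² = 0.0250;  (-3·δy/y)² = (-3×0.00970)² = 0.000847;  (2·δr/r)² = (2×0.0500)² = 0.0100;  (1·δz/z)² = (1×0.110)² = 0.0121;  (3·δx/x)² = (3×0.0310)² = 0.00865
δQ/Q = √(0.0566) = 0.238
Q = 694, so δQ = 0.238 × 694 = 165.

165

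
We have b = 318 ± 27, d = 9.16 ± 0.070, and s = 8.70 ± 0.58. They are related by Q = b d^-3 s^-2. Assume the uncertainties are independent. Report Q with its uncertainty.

0.00547 ± 0.000873

For a monomial Q ∝ b, d^-3, s^-2, fractional errors add in quadrature:
  (1·δb/b)² = (1×0.0849)² = 0.00721;  (-3·δd/d)² = (-3×0.00764)² = 0.000526;  (-2·δs/s)² = (-2×0.0667)² = 0.0178
δQ/Q = √(0.0255) = 0.160
Q = 0.00547, so δQ = 0.160 × 0.00547 = 0.000873.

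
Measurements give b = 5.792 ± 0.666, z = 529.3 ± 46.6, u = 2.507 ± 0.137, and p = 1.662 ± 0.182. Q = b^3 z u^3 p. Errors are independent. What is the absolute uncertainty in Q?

Relative error in a monomial: (δQ/Q)² = Σ (nᵢ · δxᵢ/xᵢ)².
  (3·δb/b)² = (3×0.115)² = 0.119;  (1·δz/z)² = (1×0.0880)² = 0.00775;  (3·δu/u)² = (3×0.0546)² = 0.0269;  (1·δp/p)² = (1×0.110)² = 0.0120
δQ/Q = √(0.166) = 0.407
Q = 2.693e+06, so δQ = 0.407 × 2.693e+06 = 1.1e+06.

1.1e+06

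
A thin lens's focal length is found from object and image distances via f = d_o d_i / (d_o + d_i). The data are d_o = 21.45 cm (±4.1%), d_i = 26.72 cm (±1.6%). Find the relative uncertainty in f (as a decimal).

∂f/∂d_o = (d_i/(d_o+d_i))² = 0.308;  ∂f/∂d_i = (d_o/(d_o+d_i))² = 0.198
δf = √((∂f/∂d_o · δd_o)² + (∂f/∂d_i · δd_i)²) = √(0.0732 + 0.00719) = 0.284 cm
f = 11.90 cm, so δf/f = 0.284/11.90 = 0.0238.

0.0238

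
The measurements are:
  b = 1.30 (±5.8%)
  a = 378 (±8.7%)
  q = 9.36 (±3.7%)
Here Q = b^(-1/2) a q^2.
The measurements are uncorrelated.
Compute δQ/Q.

Q is a product of powers, so relative uncertainties combine in quadrature:
  (−½·δb/b)² = (-0.5×0.0580)² = 0.000841;  (1·δa/a)² = (1×0.0870)² = 0.00757;  (2·δq/q)² = (2×0.0370)² = 0.00548
δQ/Q = √(0.0139) = 0.118

0.118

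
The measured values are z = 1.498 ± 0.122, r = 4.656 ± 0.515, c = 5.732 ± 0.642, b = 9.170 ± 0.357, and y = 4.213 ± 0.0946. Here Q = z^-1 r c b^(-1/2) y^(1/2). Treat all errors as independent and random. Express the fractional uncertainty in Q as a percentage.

Relative error in a monomial: (δQ/Q)² = Σ (nᵢ · δxᵢ/xᵢ)².
  (-1·δz/z)² = (-1×0.0814)² = 0.00663;  (1·δr/r)² = (1×0.111)² = 0.0122;  (1·δc/c)² = (1×0.112)² = 0.0125;  (−½·δb/b)² = (-0.5×0.0389)² = 0.000379;  (½·δy/y)² = (0.5×0.0225)² = 0.000126
δQ/Q = √(0.0319) = 0.179

17.9%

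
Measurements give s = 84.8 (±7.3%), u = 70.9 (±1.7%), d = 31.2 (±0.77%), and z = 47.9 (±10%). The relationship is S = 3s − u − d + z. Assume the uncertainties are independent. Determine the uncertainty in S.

19.2

Each term contributes (cᵢ δxᵢ)² to (δS)²:
  (3·δs)² = 345;  (δu)² = 1.45;  (δd)² = 0.0577;  (δz)² = 22.9
δS = √(369) = 19.2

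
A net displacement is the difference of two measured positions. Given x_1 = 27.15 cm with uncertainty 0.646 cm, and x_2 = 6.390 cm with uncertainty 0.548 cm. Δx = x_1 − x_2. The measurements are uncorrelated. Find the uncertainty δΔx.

0.847 cm

Each term contributes (cᵢ δxᵢ)² to (δΔx)²:
  (δx_1)² = 0.417;  (δx_2)² = 0.300
δΔx = √(0.718) = 0.847 cm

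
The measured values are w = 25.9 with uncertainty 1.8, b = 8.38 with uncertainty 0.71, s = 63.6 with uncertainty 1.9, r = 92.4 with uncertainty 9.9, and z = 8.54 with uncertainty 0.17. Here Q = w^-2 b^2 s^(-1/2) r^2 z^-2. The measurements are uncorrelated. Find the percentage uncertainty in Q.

30.9%

Products/powers → add relative errors in quadrature, weighted by exponent:
  (-2·δw/w)² = (-2×0.0695)² = 0.0193;  (2·δb/b)² = (2×0.0847)² = 0.0287;  (−½·δs/s)² = (-0.5×0.0299)² = 0.000223;  (2·δr/r)² = (2×0.107)² = 0.0459;  (-2·δz/z)² = (-2×0.0199)² = 0.00159
δQ/Q = √(0.0958) = 0.309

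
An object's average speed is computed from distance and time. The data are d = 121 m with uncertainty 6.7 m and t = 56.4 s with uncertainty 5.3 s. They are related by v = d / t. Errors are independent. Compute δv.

0.234 m/s

Products/powers → add relative errors in quadrature, weighted by exponent:
  (1·δd/d)² = (1×0.0554)² = 0.00307;  (-1·δt/t)² = (-1×0.0940)² = 0.00883
δv/v = √(0.0119) = 0.109
v = 2.15 m/s, so δv = 0.109 × 2.15 = 0.234 m/s.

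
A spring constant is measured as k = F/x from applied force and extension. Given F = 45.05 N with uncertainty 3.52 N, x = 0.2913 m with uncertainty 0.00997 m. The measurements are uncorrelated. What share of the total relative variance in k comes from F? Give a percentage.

83.9%

(δk/k)² = (1·δF/F)² + (-1·δx/x)²
  F term: (1×0.0781)² = 0.00611
  x term: (-1×0.0342)² = 0.00117
Total = 0.00728. Share from F = 0.00611/0.00728 = 0.839.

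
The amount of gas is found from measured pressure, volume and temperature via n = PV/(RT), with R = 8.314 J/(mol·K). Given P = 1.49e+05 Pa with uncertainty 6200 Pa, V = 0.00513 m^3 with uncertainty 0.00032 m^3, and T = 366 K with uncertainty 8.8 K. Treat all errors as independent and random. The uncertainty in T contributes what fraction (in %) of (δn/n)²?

9.32%

(δn/n)² = (1·δP/P)² + (1·δV/V)² + (-1·δT/T)²
  P term: (1×0.0416)² = 0.00173
  V term: (1×0.0624)² = 0.00389
  T term: (-1×0.0240)² = 0.000578
Total = 0.00620. Share from T = 0.000578/0.00620 = 0.0932.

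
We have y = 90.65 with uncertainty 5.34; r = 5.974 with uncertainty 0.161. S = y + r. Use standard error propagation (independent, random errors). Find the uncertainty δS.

5.34

For a sum/difference, combine absolute errors in quadrature:
  (δy)² = 28.5;  (δr)² = 0.0259
δS = √(28.5) = 5.34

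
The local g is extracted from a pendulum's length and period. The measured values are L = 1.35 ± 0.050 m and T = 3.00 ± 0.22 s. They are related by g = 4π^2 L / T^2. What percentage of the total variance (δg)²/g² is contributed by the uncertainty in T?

94.0%

(δg/g)² = (1·δL/L)² + (-2·δT/T)²
  L term: (1×0.0370)² = 0.00137
  T term: (-2×0.0733)² = 0.0215
Total = 0.0229. Share from T = 0.0215/0.0229 = 0.940.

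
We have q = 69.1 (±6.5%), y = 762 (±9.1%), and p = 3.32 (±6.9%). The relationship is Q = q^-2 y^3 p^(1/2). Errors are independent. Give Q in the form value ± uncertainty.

Each factor contributes (exponent × relative error)² to (δQ/Q)²:
  (-2·δq/q)² = (-2×0.0650)² = 0.0169;  (3·δy/y)² = (3×0.0910)² = 0.0745;  (½·δp/p)² = (0.5×0.0690)² = 0.00119
δQ/Q = √(0.0926) = 0.304
Q = 1.69e+05, so δQ = 0.304 × 1.69e+05 = 51400.

(1.69 ± 0.514) × 10^5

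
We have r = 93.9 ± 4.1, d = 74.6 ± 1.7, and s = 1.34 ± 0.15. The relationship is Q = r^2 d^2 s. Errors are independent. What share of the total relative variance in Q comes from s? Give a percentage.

56.4%

(δQ/Q)² = (2·δr/r)² + (2·δd/d)² + (1·δs/s)²
  r term: (2×0.0437)² = 0.00763
  d term: (2×0.0228)² = 0.00208
  s term: (1×0.112)² = 0.0125
Total = 0.0222. Share from s = 0.0125/0.0222 = 0.564.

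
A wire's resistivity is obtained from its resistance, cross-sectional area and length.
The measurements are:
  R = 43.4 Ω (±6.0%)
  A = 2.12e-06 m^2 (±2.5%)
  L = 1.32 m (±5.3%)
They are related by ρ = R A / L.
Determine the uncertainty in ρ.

5.85e-06 Ω·m

ρ is a product of powers, so relative uncertainties combine in quadrature:
  (1·δR/R)² = (1×0.0600)² = 0.00360;  (1·δA/A)² = (1×0.0250)² = 0.000625;  (-1·δL/L)² = (-1×0.0530)² = 0.00281
δρ/ρ = √(0.00703) = 0.0839
ρ = 6.97e-05 Ω·m, so δρ = 0.0839 × 6.97e-05 = 5.85e-06 Ω·m.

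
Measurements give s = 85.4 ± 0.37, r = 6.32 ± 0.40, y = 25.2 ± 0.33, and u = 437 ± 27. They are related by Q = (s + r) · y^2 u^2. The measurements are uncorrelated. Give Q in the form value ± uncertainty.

Let w = s + r = 91.7. δw = √(δs² + δr²) = √(0.137 + 0.160) = 0.545, so δw/w = 0.00594.
Q is then a monomial in w, y, u:
δQ/Q = √((δw/w)² + (2·δy/y)² + (2·δu/u)²) = √(3.53e-05 + 0.000686 + 0.0153) = 0.126
Q = 1.11e+10, so δQ = 0.126 × 1.11e+10 = 1.41e+09.

(1.11 ± 0.141) × 10^10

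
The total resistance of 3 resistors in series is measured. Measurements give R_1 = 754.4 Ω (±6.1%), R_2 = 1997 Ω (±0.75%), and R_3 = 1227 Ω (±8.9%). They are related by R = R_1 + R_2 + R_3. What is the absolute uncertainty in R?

119 Ω

Sums and differences: (δR)² = Σ (cᵢ δxᵢ)².
  (δR_1)² = 2120;  (δR_2)² = 224;  (δR_3)² = 11900
δR = √(14300) = 119 Ω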